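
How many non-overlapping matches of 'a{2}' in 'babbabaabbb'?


Pattern 'a{2}' matches exactly 2 consecutive a's (greedy, non-overlapping).
String: 'babbabaabbb'
Scanning for runs of a's:
  Run at pos 1: 'a' (length 1) -> 0 match(es)
  Run at pos 4: 'a' (length 1) -> 0 match(es)
  Run at pos 6: 'aa' (length 2) -> 1 match(es)
Matches found: ['aa']
Total: 1

1


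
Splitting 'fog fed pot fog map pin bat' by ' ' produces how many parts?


Splitting by ' ' breaks the string at each occurrence of the separator.
Text: 'fog fed pot fog map pin bat'
Parts after split:
  Part 1: 'fog'
  Part 2: 'fed'
  Part 3: 'pot'
  Part 4: 'fog'
  Part 5: 'map'
  Part 6: 'pin'
  Part 7: 'bat'
Total parts: 7

7


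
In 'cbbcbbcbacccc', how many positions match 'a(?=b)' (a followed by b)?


Lookahead 'a(?=b)' matches 'a' only when followed by 'b'.
String: 'cbbcbbcbacccc'
Checking each position where char is 'a':
  pos 8: 'a' -> no (next='c')
Matching positions: []
Count: 0

0


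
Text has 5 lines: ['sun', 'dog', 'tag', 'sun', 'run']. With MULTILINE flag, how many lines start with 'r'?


With MULTILINE flag, ^ matches the start of each line.
Lines: ['sun', 'dog', 'tag', 'sun', 'run']
Checking which lines start with 'r':
  Line 1: 'sun' -> no
  Line 2: 'dog' -> no
  Line 3: 'tag' -> no
  Line 4: 'sun' -> no
  Line 5: 'run' -> MATCH
Matching lines: ['run']
Count: 1

1


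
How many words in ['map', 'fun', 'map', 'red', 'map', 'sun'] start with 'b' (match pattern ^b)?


Pattern ^b anchors to start of word. Check which words begin with 'b':
  'map' -> no
  'fun' -> no
  'map' -> no
  'red' -> no
  'map' -> no
  'sun' -> no
Matching words: []
Count: 0

0


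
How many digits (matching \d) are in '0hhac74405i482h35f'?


\d matches any digit 0-9.
Scanning '0hhac74405i482h35f':
  pos 0: '0' -> DIGIT
  pos 5: '7' -> DIGIT
  pos 6: '4' -> DIGIT
  pos 7: '4' -> DIGIT
  pos 8: '0' -> DIGIT
  pos 9: '5' -> DIGIT
  pos 11: '4' -> DIGIT
  pos 12: '8' -> DIGIT
  pos 13: '2' -> DIGIT
  pos 15: '3' -> DIGIT
  pos 16: '5' -> DIGIT
Digits found: ['0', '7', '4', '4', '0', '5', '4', '8', '2', '3', '5']
Total: 11

11


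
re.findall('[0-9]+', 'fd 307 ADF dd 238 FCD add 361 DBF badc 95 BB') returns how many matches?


Pattern '[0-9]+' finds one or more digits.
Text: 'fd 307 ADF dd 238 FCD add 361 DBF badc 95 BB'
Scanning for matches:
  Match 1: '307'
  Match 2: '238'
  Match 3: '361'
  Match 4: '95'
Total matches: 4

4


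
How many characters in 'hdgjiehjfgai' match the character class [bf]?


Character class [bf] matches any of: {b, f}
Scanning string 'hdgjiehjfgai' character by character:
  pos 0: 'h' -> no
  pos 1: 'd' -> no
  pos 2: 'g' -> no
  pos 3: 'j' -> no
  pos 4: 'i' -> no
  pos 5: 'e' -> no
  pos 6: 'h' -> no
  pos 7: 'j' -> no
  pos 8: 'f' -> MATCH
  pos 9: 'g' -> no
  pos 10: 'a' -> no
  pos 11: 'i' -> no
Total matches: 1

1


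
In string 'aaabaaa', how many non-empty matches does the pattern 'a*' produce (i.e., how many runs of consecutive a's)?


Pattern 'a*' matches zero or more a's. We want non-empty runs of consecutive a's.
String: 'aaabaaa'
Walking through the string to find runs of a's:
  Run 1: positions 0-2 -> 'aaa'
  Run 2: positions 4-6 -> 'aaa'
Non-empty runs found: ['aaa', 'aaa']
Count: 2

2


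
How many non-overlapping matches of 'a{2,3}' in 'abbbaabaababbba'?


Pattern 'a{2,3}' matches between 2 and 3 consecutive a's (greedy).
String: 'abbbaabaababbba'
Finding runs of a's and applying greedy matching:
  Run at pos 0: 'a' (length 1)
  Run at pos 4: 'aa' (length 2)
  Run at pos 7: 'aa' (length 2)
  Run at pos 10: 'a' (length 1)
  Run at pos 14: 'a' (length 1)
Matches: ['aa', 'aa']
Count: 2

2


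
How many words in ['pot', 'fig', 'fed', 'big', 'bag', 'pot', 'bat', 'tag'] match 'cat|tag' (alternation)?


Alternation 'cat|tag' matches either 'cat' or 'tag'.
Checking each word:
  'pot' -> no
  'fig' -> no
  'fed' -> no
  'big' -> no
  'bag' -> no
  'pot' -> no
  'bat' -> no
  'tag' -> MATCH
Matches: ['tag']
Count: 1

1


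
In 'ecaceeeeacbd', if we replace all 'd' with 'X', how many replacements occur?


re.sub('d', 'X', text) replaces every occurrence of 'd' with 'X'.
Text: 'ecaceeeeacbd'
Scanning for 'd':
  pos 11: 'd' -> replacement #1
Total replacements: 1

1


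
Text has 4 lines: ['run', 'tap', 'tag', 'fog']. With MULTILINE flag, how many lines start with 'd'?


With MULTILINE flag, ^ matches the start of each line.
Lines: ['run', 'tap', 'tag', 'fog']
Checking which lines start with 'd':
  Line 1: 'run' -> no
  Line 2: 'tap' -> no
  Line 3: 'tag' -> no
  Line 4: 'fog' -> no
Matching lines: []
Count: 0

0


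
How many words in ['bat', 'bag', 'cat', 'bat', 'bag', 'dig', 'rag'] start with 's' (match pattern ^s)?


Pattern ^s anchors to start of word. Check which words begin with 's':
  'bat' -> no
  'bag' -> no
  'cat' -> no
  'bat' -> no
  'bag' -> no
  'dig' -> no
  'rag' -> no
Matching words: []
Count: 0

0


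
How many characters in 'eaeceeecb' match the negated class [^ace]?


Negated class [^ace] matches any char NOT in {a, c, e}
Scanning 'eaeceeecb':
  pos 0: 'e' -> no (excluded)
  pos 1: 'a' -> no (excluded)
  pos 2: 'e' -> no (excluded)
  pos 3: 'c' -> no (excluded)
  pos 4: 'e' -> no (excluded)
  pos 5: 'e' -> no (excluded)
  pos 6: 'e' -> no (excluded)
  pos 7: 'c' -> no (excluded)
  pos 8: 'b' -> MATCH
Total matches: 1

1


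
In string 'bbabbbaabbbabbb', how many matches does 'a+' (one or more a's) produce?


Pattern 'a+' matches one or more consecutive a's.
String: 'bbabbbaabbbabbb'
Scanning for runs of a:
  Match 1: 'a' (length 1)
  Match 2: 'aa' (length 2)
  Match 3: 'a' (length 1)
Total matches: 3

3


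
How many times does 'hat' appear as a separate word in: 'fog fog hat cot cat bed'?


Scanning each word for exact match 'hat':
  Word 1: 'fog' -> no
  Word 2: 'fog' -> no
  Word 3: 'hat' -> MATCH
  Word 4: 'cot' -> no
  Word 5: 'cat' -> no
  Word 6: 'bed' -> no
Total matches: 1

1


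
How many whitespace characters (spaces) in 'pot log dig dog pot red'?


\s matches whitespace characters (spaces, tabs, etc.).
Text: 'pot log dig dog pot red'
This text has 6 words separated by spaces.
Number of spaces = number of words - 1 = 6 - 1 = 5

5


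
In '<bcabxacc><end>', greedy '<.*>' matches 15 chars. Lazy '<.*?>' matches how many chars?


Greedy '<.*>' tries to match as MUCH as possible.
Lazy '<.*?>' tries to match as LITTLE as possible.

String: '<bcabxacc><end>'
Greedy '<.*>' starts at first '<' and extends to the LAST '>': '<bcabxacc><end>' (15 chars)
Lazy '<.*?>' starts at first '<' and stops at the FIRST '>': '<bcabxacc>' (10 chars)

10


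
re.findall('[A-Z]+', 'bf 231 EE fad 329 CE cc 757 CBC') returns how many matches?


Pattern '[A-Z]+' finds one or more uppercase letters.
Text: 'bf 231 EE fad 329 CE cc 757 CBC'
Scanning for matches:
  Match 1: 'EE'
  Match 2: 'CE'
  Match 3: 'CBC'
Total matches: 3

3


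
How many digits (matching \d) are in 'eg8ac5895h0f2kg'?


\d matches any digit 0-9.
Scanning 'eg8ac5895h0f2kg':
  pos 2: '8' -> DIGIT
  pos 5: '5' -> DIGIT
  pos 6: '8' -> DIGIT
  pos 7: '9' -> DIGIT
  pos 8: '5' -> DIGIT
  pos 10: '0' -> DIGIT
  pos 12: '2' -> DIGIT
Digits found: ['8', '5', '8', '9', '5', '0', '2']
Total: 7

7


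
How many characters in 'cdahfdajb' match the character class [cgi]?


Character class [cgi] matches any of: {c, g, i}
Scanning string 'cdahfdajb' character by character:
  pos 0: 'c' -> MATCH
  pos 1: 'd' -> no
  pos 2: 'a' -> no
  pos 3: 'h' -> no
  pos 4: 'f' -> no
  pos 5: 'd' -> no
  pos 6: 'a' -> no
  pos 7: 'j' -> no
  pos 8: 'b' -> no
Total matches: 1

1


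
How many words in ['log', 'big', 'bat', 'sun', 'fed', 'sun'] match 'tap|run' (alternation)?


Alternation 'tap|run' matches either 'tap' or 'run'.
Checking each word:
  'log' -> no
  'big' -> no
  'bat' -> no
  'sun' -> no
  'fed' -> no
  'sun' -> no
Matches: []
Count: 0

0


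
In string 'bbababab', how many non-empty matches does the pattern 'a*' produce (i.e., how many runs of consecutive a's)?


Pattern 'a*' matches zero or more a's. We want non-empty runs of consecutive a's.
String: 'bbababab'
Walking through the string to find runs of a's:
  Run 1: positions 2-2 -> 'a'
  Run 2: positions 4-4 -> 'a'
  Run 3: positions 6-6 -> 'a'
Non-empty runs found: ['a', 'a', 'a']
Count: 3

3


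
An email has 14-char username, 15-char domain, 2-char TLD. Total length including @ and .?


An email address has format: username@domain.tld
Username length: 14
'@' character: 1
Domain length: 15
'.' character: 1
TLD length: 2
Total = 14 + 1 + 15 + 1 + 2 = 33

33


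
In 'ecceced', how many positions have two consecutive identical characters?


Looking for consecutive identical characters in 'ecceced':
  pos 0-1: 'e' vs 'c' -> different
  pos 1-2: 'c' vs 'c' -> MATCH ('cc')
  pos 2-3: 'c' vs 'e' -> different
  pos 3-4: 'e' vs 'c' -> different
  pos 4-5: 'c' vs 'e' -> different
  pos 5-6: 'e' vs 'd' -> different
Consecutive identical pairs: ['cc']
Count: 1

1


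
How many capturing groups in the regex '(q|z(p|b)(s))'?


To count capturing groups, count each '(' that starts a group.
Pattern: '(q|z(p|b)(s))'
Walking through the pattern:
  Position 0: '(' -> group #1
  Position 4: '(' -> group #2
  Position 9: '(' -> group #3
Total capturing groups: 3

3


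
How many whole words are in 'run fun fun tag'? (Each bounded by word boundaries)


Word boundaries (\b) mark the start/end of each word.
Text: 'run fun fun tag'
Splitting by whitespace:
  Word 1: 'run'
  Word 2: 'fun'
  Word 3: 'fun'
  Word 4: 'tag'
Total whole words: 4

4


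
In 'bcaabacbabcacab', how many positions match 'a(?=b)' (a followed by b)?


Lookahead 'a(?=b)' matches 'a' only when followed by 'b'.
String: 'bcaabacbabcacab'
Checking each position where char is 'a':
  pos 2: 'a' -> no (next='a')
  pos 3: 'a' -> MATCH (next='b')
  pos 5: 'a' -> no (next='c')
  pos 8: 'a' -> MATCH (next='b')
  pos 11: 'a' -> no (next='c')
  pos 13: 'a' -> MATCH (next='b')
Matching positions: [3, 8, 13]
Count: 3

3


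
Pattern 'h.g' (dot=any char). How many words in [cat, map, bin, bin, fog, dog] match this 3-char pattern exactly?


Pattern 'h.g' means: starts with 'h', any single char, ends with 'g'.
Checking each word (must be exactly 3 chars):
  'cat' (len=3): no
  'map' (len=3): no
  'bin' (len=3): no
  'bin' (len=3): no
  'fog' (len=3): no
  'dog' (len=3): no
Matching words: []
Total: 0

0


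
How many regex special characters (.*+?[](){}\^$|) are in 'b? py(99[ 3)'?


Regex special characters are: . * + ? [ ] ( ) { } \ ^ $ |
Scanning 'b? py(99[ 3)':
  pos 1: '?' -> SPECIAL
  pos 5: '(' -> SPECIAL
  pos 8: '[' -> SPECIAL
  pos 11: ')' -> SPECIAL
Special chars found: ['?', '(', '[', ')']
Total: 4

4


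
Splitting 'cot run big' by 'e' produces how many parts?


Splitting by 'e' breaks the string at each occurrence of the separator.
Text: 'cot run big'
Parts after split:
  Part 1: 'cot run big'
Total parts: 1

1


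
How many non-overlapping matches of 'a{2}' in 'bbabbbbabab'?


Pattern 'a{2}' matches exactly 2 consecutive a's (greedy, non-overlapping).
String: 'bbabbbbabab'
Scanning for runs of a's:
  Run at pos 2: 'a' (length 1) -> 0 match(es)
  Run at pos 7: 'a' (length 1) -> 0 match(es)
  Run at pos 9: 'a' (length 1) -> 0 match(es)
Matches found: []
Total: 0

0


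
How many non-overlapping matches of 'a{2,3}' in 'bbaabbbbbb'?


Pattern 'a{2,3}' matches between 2 and 3 consecutive a's (greedy).
String: 'bbaabbbbbb'
Finding runs of a's and applying greedy matching:
  Run at pos 2: 'aa' (length 2)
Matches: ['aa']
Count: 1

1


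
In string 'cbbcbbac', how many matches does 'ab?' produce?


Pattern 'ab?' matches 'a' optionally followed by 'b'.
String: 'cbbcbbac'
Scanning left to right for 'a' then checking next char:
  Match 1: 'a' (a not followed by b)
Total matches: 1

1


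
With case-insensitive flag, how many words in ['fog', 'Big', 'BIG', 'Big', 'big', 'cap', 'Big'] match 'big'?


Case-insensitive matching: compare each word's lowercase form to 'big'.
  'fog' -> lower='fog' -> no
  'Big' -> lower='big' -> MATCH
  'BIG' -> lower='big' -> MATCH
  'Big' -> lower='big' -> MATCH
  'big' -> lower='big' -> MATCH
  'cap' -> lower='cap' -> no
  'Big' -> lower='big' -> MATCH
Matches: ['Big', 'BIG', 'Big', 'big', 'Big']
Count: 5

5


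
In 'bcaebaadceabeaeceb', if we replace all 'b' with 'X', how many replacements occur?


re.sub('b', 'X', text) replaces every occurrence of 'b' with 'X'.
Text: 'bcaebaadceabeaeceb'
Scanning for 'b':
  pos 0: 'b' -> replacement #1
  pos 4: 'b' -> replacement #2
  pos 11: 'b' -> replacement #3
  pos 17: 'b' -> replacement #4
Total replacements: 4

4


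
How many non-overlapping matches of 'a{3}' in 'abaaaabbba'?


Pattern 'a{3}' matches exactly 3 consecutive a's (greedy, non-overlapping).
String: 'abaaaabbba'
Scanning for runs of a's:
  Run at pos 0: 'a' (length 1) -> 0 match(es)
  Run at pos 2: 'aaaa' (length 4) -> 1 match(es)
  Run at pos 9: 'a' (length 1) -> 0 match(es)
Matches found: ['aaa']
Total: 1

1


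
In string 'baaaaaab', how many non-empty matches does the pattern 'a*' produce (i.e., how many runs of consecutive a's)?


Pattern 'a*' matches zero or more a's. We want non-empty runs of consecutive a's.
String: 'baaaaaab'
Walking through the string to find runs of a's:
  Run 1: positions 1-6 -> 'aaaaaa'
Non-empty runs found: ['aaaaaa']
Count: 1

1


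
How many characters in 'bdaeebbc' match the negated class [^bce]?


Negated class [^bce] matches any char NOT in {b, c, e}
Scanning 'bdaeebbc':
  pos 0: 'b' -> no (excluded)
  pos 1: 'd' -> MATCH
  pos 2: 'a' -> MATCH
  pos 3: 'e' -> no (excluded)
  pos 4: 'e' -> no (excluded)
  pos 5: 'b' -> no (excluded)
  pos 6: 'b' -> no (excluded)
  pos 7: 'c' -> no (excluded)
Total matches: 2

2


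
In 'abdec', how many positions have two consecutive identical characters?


Looking for consecutive identical characters in 'abdec':
  pos 0-1: 'a' vs 'b' -> different
  pos 1-2: 'b' vs 'd' -> different
  pos 2-3: 'd' vs 'e' -> different
  pos 3-4: 'e' vs 'c' -> different
Consecutive identical pairs: []
Count: 0

0


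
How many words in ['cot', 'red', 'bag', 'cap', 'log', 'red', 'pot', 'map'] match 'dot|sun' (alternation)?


Alternation 'dot|sun' matches either 'dot' or 'sun'.
Checking each word:
  'cot' -> no
  'red' -> no
  'bag' -> no
  'cap' -> no
  'log' -> no
  'red' -> no
  'pot' -> no
  'map' -> no
Matches: []
Count: 0

0


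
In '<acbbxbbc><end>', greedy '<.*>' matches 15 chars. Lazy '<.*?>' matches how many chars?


Greedy '<.*>' tries to match as MUCH as possible.
Lazy '<.*?>' tries to match as LITTLE as possible.

String: '<acbbxbbc><end>'
Greedy '<.*>' starts at first '<' and extends to the LAST '>': '<acbbxbbc><end>' (15 chars)
Lazy '<.*?>' starts at first '<' and stops at the FIRST '>': '<acbbxbbc>' (10 chars)

10


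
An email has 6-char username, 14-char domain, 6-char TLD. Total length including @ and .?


An email address has format: username@domain.tld
Username length: 6
'@' character: 1
Domain length: 14
'.' character: 1
TLD length: 6
Total = 6 + 1 + 14 + 1 + 6 = 28

28


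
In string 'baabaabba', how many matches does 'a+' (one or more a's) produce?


Pattern 'a+' matches one or more consecutive a's.
String: 'baabaabba'
Scanning for runs of a:
  Match 1: 'aa' (length 2)
  Match 2: 'aa' (length 2)
  Match 3: 'a' (length 1)
Total matches: 3

3


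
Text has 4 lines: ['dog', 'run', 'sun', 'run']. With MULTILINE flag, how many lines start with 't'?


With MULTILINE flag, ^ matches the start of each line.
Lines: ['dog', 'run', 'sun', 'run']
Checking which lines start with 't':
  Line 1: 'dog' -> no
  Line 2: 'run' -> no
  Line 3: 'sun' -> no
  Line 4: 'run' -> no
Matching lines: []
Count: 0

0


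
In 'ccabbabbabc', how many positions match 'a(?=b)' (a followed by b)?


Lookahead 'a(?=b)' matches 'a' only when followed by 'b'.
String: 'ccabbabbabc'
Checking each position where char is 'a':
  pos 2: 'a' -> MATCH (next='b')
  pos 5: 'a' -> MATCH (next='b')
  pos 8: 'a' -> MATCH (next='b')
Matching positions: [2, 5, 8]
Count: 3

3


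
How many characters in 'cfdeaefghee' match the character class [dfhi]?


Character class [dfhi] matches any of: {d, f, h, i}
Scanning string 'cfdeaefghee' character by character:
  pos 0: 'c' -> no
  pos 1: 'f' -> MATCH
  pos 2: 'd' -> MATCH
  pos 3: 'e' -> no
  pos 4: 'a' -> no
  pos 5: 'e' -> no
  pos 6: 'f' -> MATCH
  pos 7: 'g' -> no
  pos 8: 'h' -> MATCH
  pos 9: 'e' -> no
  pos 10: 'e' -> no
Total matches: 4

4


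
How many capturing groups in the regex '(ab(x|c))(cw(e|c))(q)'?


To count capturing groups, count each '(' that starts a group.
Pattern: '(ab(x|c))(cw(e|c))(q)'
Walking through the pattern:
  Position 0: '(' -> group #1
  Position 3: '(' -> group #2
  Position 9: '(' -> group #3
  Position 12: '(' -> group #4
  Position 18: '(' -> group #5
Total capturing groups: 5

5


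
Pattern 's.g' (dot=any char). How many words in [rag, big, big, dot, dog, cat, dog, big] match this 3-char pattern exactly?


Pattern 's.g' means: starts with 's', any single char, ends with 'g'.
Checking each word (must be exactly 3 chars):
  'rag' (len=3): no
  'big' (len=3): no
  'big' (len=3): no
  'dot' (len=3): no
  'dog' (len=3): no
  'cat' (len=3): no
  'dog' (len=3): no
  'big' (len=3): no
Matching words: []
Total: 0

0


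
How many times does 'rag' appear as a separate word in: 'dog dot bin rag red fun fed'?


Scanning each word for exact match 'rag':
  Word 1: 'dog' -> no
  Word 2: 'dot' -> no
  Word 3: 'bin' -> no
  Word 4: 'rag' -> MATCH
  Word 5: 'red' -> no
  Word 6: 'fun' -> no
  Word 7: 'fed' -> no
Total matches: 1

1


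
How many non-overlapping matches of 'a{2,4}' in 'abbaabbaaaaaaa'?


Pattern 'a{2,4}' matches between 2 and 4 consecutive a's (greedy).
String: 'abbaabbaaaaaaa'
Finding runs of a's and applying greedy matching:
  Run at pos 0: 'a' (length 1)
  Run at pos 3: 'aa' (length 2)
  Run at pos 7: 'aaaaaaa' (length 7)
Matches: ['aa', 'aaaa', 'aaa']
Count: 3

3


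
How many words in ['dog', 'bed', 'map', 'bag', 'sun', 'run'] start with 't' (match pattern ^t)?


Pattern ^t anchors to start of word. Check which words begin with 't':
  'dog' -> no
  'bed' -> no
  'map' -> no
  'bag' -> no
  'sun' -> no
  'run' -> no
Matching words: []
Count: 0

0


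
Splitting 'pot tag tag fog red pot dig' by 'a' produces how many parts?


Splitting by 'a' breaks the string at each occurrence of the separator.
Text: 'pot tag tag fog red pot dig'
Parts after split:
  Part 1: 'pot t'
  Part 2: 'g t'
  Part 3: 'g fog red pot dig'
Total parts: 3

3


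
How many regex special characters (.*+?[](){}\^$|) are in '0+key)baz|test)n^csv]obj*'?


Regex special characters are: . * + ? [ ] ( ) { } \ ^ $ |
Scanning '0+key)baz|test)n^csv]obj*':
  pos 1: '+' -> SPECIAL
  pos 5: ')' -> SPECIAL
  pos 9: '|' -> SPECIAL
  pos 14: ')' -> SPECIAL
  pos 16: '^' -> SPECIAL
  pos 20: ']' -> SPECIAL
  pos 24: '*' -> SPECIAL
Special chars found: ['+', ')', '|', ')', '^', ']', '*']
Total: 7

7


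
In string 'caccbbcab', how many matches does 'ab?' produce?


Pattern 'ab?' matches 'a' optionally followed by 'b'.
String: 'caccbbcab'
Scanning left to right for 'a' then checking next char:
  Match 1: 'a' (a not followed by b)
  Match 2: 'ab' (a followed by b)
Total matches: 2

2


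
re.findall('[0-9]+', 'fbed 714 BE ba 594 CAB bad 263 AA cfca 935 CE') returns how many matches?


Pattern '[0-9]+' finds one or more digits.
Text: 'fbed 714 BE ba 594 CAB bad 263 AA cfca 935 CE'
Scanning for matches:
  Match 1: '714'
  Match 2: '594'
  Match 3: '263'
  Match 4: '935'
Total matches: 4

4


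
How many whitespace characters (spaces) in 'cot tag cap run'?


\s matches whitespace characters (spaces, tabs, etc.).
Text: 'cot tag cap run'
This text has 4 words separated by spaces.
Number of spaces = number of words - 1 = 4 - 1 = 3

3


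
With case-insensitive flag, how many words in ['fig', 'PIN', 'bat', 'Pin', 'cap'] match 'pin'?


Case-insensitive matching: compare each word's lowercase form to 'pin'.
  'fig' -> lower='fig' -> no
  'PIN' -> lower='pin' -> MATCH
  'bat' -> lower='bat' -> no
  'Pin' -> lower='pin' -> MATCH
  'cap' -> lower='cap' -> no
Matches: ['PIN', 'Pin']
Count: 2

2


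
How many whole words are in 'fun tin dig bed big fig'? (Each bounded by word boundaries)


Word boundaries (\b) mark the start/end of each word.
Text: 'fun tin dig bed big fig'
Splitting by whitespace:
  Word 1: 'fun'
  Word 2: 'tin'
  Word 3: 'dig'
  Word 4: 'bed'
  Word 5: 'big'
  Word 6: 'fig'
Total whole words: 6

6


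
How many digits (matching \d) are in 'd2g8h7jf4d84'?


\d matches any digit 0-9.
Scanning 'd2g8h7jf4d84':
  pos 1: '2' -> DIGIT
  pos 3: '8' -> DIGIT
  pos 5: '7' -> DIGIT
  pos 8: '4' -> DIGIT
  pos 10: '8' -> DIGIT
  pos 11: '4' -> DIGIT
Digits found: ['2', '8', '7', '4', '8', '4']
Total: 6

6


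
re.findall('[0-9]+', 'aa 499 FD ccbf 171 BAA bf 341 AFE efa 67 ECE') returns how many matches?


Pattern '[0-9]+' finds one or more digits.
Text: 'aa 499 FD ccbf 171 BAA bf 341 AFE efa 67 ECE'
Scanning for matches:
  Match 1: '499'
  Match 2: '171'
  Match 3: '341'
  Match 4: '67'
Total matches: 4

4


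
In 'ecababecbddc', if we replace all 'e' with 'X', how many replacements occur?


re.sub('e', 'X', text) replaces every occurrence of 'e' with 'X'.
Text: 'ecababecbddc'
Scanning for 'e':
  pos 0: 'e' -> replacement #1
  pos 6: 'e' -> replacement #2
Total replacements: 2

2


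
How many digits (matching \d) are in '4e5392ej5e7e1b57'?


\d matches any digit 0-9.
Scanning '4e5392ej5e7e1b57':
  pos 0: '4' -> DIGIT
  pos 2: '5' -> DIGIT
  pos 3: '3' -> DIGIT
  pos 4: '9' -> DIGIT
  pos 5: '2' -> DIGIT
  pos 8: '5' -> DIGIT
  pos 10: '7' -> DIGIT
  pos 12: '1' -> DIGIT
  pos 14: '5' -> DIGIT
  pos 15: '7' -> DIGIT
Digits found: ['4', '5', '3', '9', '2', '5', '7', '1', '5', '7']
Total: 10

10


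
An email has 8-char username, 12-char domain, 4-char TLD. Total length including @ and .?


An email address has format: username@domain.tld
Username length: 8
'@' character: 1
Domain length: 12
'.' character: 1
TLD length: 4
Total = 8 + 1 + 12 + 1 + 4 = 26

26


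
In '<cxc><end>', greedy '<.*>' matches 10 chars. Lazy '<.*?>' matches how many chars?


Greedy '<.*>' tries to match as MUCH as possible.
Lazy '<.*?>' tries to match as LITTLE as possible.

String: '<cxc><end>'
Greedy '<.*>' starts at first '<' and extends to the LAST '>': '<cxc><end>' (10 chars)
Lazy '<.*?>' starts at first '<' and stops at the FIRST '>': '<cxc>' (5 chars)

5


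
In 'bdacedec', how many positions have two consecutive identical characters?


Looking for consecutive identical characters in 'bdacedec':
  pos 0-1: 'b' vs 'd' -> different
  pos 1-2: 'd' vs 'a' -> different
  pos 2-3: 'a' vs 'c' -> different
  pos 3-4: 'c' vs 'e' -> different
  pos 4-5: 'e' vs 'd' -> different
  pos 5-6: 'd' vs 'e' -> different
  pos 6-7: 'e' vs 'c' -> different
Consecutive identical pairs: []
Count: 0

0


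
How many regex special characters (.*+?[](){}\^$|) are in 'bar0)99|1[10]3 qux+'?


Regex special characters are: . * + ? [ ] ( ) { } \ ^ $ |
Scanning 'bar0)99|1[10]3 qux+':
  pos 4: ')' -> SPECIAL
  pos 7: '|' -> SPECIAL
  pos 9: '[' -> SPECIAL
  pos 12: ']' -> SPECIAL
  pos 18: '+' -> SPECIAL
Special chars found: [')', '|', '[', ']', '+']
Total: 5

5


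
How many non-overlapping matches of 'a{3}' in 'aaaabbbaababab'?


Pattern 'a{3}' matches exactly 3 consecutive a's (greedy, non-overlapping).
String: 'aaaabbbaababab'
Scanning for runs of a's:
  Run at pos 0: 'aaaa' (length 4) -> 1 match(es)
  Run at pos 7: 'aa' (length 2) -> 0 match(es)
  Run at pos 10: 'a' (length 1) -> 0 match(es)
  Run at pos 12: 'a' (length 1) -> 0 match(es)
Matches found: ['aaa']
Total: 1

1


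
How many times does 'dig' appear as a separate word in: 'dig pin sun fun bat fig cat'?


Scanning each word for exact match 'dig':
  Word 1: 'dig' -> MATCH
  Word 2: 'pin' -> no
  Word 3: 'sun' -> no
  Word 4: 'fun' -> no
  Word 5: 'bat' -> no
  Word 6: 'fig' -> no
  Word 7: 'cat' -> no
Total matches: 1

1


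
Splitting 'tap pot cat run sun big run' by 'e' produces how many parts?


Splitting by 'e' breaks the string at each occurrence of the separator.
Text: 'tap pot cat run sun big run'
Parts after split:
  Part 1: 'tap pot cat run sun big run'
Total parts: 1

1


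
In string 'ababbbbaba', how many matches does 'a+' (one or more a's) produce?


Pattern 'a+' matches one or more consecutive a's.
String: 'ababbbbaba'
Scanning for runs of a:
  Match 1: 'a' (length 1)
  Match 2: 'a' (length 1)
  Match 3: 'a' (length 1)
  Match 4: 'a' (length 1)
Total matches: 4

4


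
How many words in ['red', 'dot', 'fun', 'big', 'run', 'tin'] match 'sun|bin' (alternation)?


Alternation 'sun|bin' matches either 'sun' or 'bin'.
Checking each word:
  'red' -> no
  'dot' -> no
  'fun' -> no
  'big' -> no
  'run' -> no
  'tin' -> no
Matches: []
Count: 0

0


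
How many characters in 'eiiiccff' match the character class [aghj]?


Character class [aghj] matches any of: {a, g, h, j}
Scanning string 'eiiiccff' character by character:
  pos 0: 'e' -> no
  pos 1: 'i' -> no
  pos 2: 'i' -> no
  pos 3: 'i' -> no
  pos 4: 'c' -> no
  pos 5: 'c' -> no
  pos 6: 'f' -> no
  pos 7: 'f' -> no
Total matches: 0

0


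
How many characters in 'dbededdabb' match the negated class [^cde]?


Negated class [^cde] matches any char NOT in {c, d, e}
Scanning 'dbededdabb':
  pos 0: 'd' -> no (excluded)
  pos 1: 'b' -> MATCH
  pos 2: 'e' -> no (excluded)
  pos 3: 'd' -> no (excluded)
  pos 4: 'e' -> no (excluded)
  pos 5: 'd' -> no (excluded)
  pos 6: 'd' -> no (excluded)
  pos 7: 'a' -> MATCH
  pos 8: 'b' -> MATCH
  pos 9: 'b' -> MATCH
Total matches: 4

4


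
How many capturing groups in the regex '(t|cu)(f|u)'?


To count capturing groups, count each '(' that starts a group.
Pattern: '(t|cu)(f|u)'
Walking through the pattern:
  Position 0: '(' -> group #1
  Position 6: '(' -> group #2
Total capturing groups: 2

2


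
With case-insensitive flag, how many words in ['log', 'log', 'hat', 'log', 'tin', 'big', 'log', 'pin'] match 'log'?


Case-insensitive matching: compare each word's lowercase form to 'log'.
  'log' -> lower='log' -> MATCH
  'log' -> lower='log' -> MATCH
  'hat' -> lower='hat' -> no
  'log' -> lower='log' -> MATCH
  'tin' -> lower='tin' -> no
  'big' -> lower='big' -> no
  'log' -> lower='log' -> MATCH
  'pin' -> lower='pin' -> no
Matches: ['log', 'log', 'log', 'log']
Count: 4

4


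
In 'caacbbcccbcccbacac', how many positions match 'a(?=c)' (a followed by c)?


Lookahead 'a(?=c)' matches 'a' only when followed by 'c'.
String: 'caacbbcccbcccbacac'
Checking each position where char is 'a':
  pos 1: 'a' -> no (next='a')
  pos 2: 'a' -> MATCH (next='c')
  pos 14: 'a' -> MATCH (next='c')
  pos 16: 'a' -> MATCH (next='c')
Matching positions: [2, 14, 16]
Count: 3

3


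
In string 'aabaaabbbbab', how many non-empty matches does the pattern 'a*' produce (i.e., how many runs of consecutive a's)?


Pattern 'a*' matches zero or more a's. We want non-empty runs of consecutive a's.
String: 'aabaaabbbbab'
Walking through the string to find runs of a's:
  Run 1: positions 0-1 -> 'aa'
  Run 2: positions 3-5 -> 'aaa'
  Run 3: positions 10-10 -> 'a'
Non-empty runs found: ['aa', 'aaa', 'a']
Count: 3

3


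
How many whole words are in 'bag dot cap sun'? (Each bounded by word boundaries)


Word boundaries (\b) mark the start/end of each word.
Text: 'bag dot cap sun'
Splitting by whitespace:
  Word 1: 'bag'
  Word 2: 'dot'
  Word 3: 'cap'
  Word 4: 'sun'
Total whole words: 4

4


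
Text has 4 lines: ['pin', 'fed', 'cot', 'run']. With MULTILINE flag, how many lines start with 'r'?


With MULTILINE flag, ^ matches the start of each line.
Lines: ['pin', 'fed', 'cot', 'run']
Checking which lines start with 'r':
  Line 1: 'pin' -> no
  Line 2: 'fed' -> no
  Line 3: 'cot' -> no
  Line 4: 'run' -> MATCH
Matching lines: ['run']
Count: 1

1


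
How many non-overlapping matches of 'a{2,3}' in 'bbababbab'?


Pattern 'a{2,3}' matches between 2 and 3 consecutive a's (greedy).
String: 'bbababbab'
Finding runs of a's and applying greedy matching:
  Run at pos 2: 'a' (length 1)
  Run at pos 4: 'a' (length 1)
  Run at pos 7: 'a' (length 1)
Matches: []
Count: 0

0


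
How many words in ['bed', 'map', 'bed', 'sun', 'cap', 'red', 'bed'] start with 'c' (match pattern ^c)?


Pattern ^c anchors to start of word. Check which words begin with 'c':
  'bed' -> no
  'map' -> no
  'bed' -> no
  'sun' -> no
  'cap' -> MATCH (starts with 'c')
  'red' -> no
  'bed' -> no
Matching words: ['cap']
Count: 1

1


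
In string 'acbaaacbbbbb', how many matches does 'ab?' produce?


Pattern 'ab?' matches 'a' optionally followed by 'b'.
String: 'acbaaacbbbbb'
Scanning left to right for 'a' then checking next char:
  Match 1: 'a' (a not followed by b)
  Match 2: 'a' (a not followed by b)
  Match 3: 'a' (a not followed by b)
  Match 4: 'a' (a not followed by b)
Total matches: 4

4


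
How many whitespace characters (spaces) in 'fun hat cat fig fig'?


\s matches whitespace characters (spaces, tabs, etc.).
Text: 'fun hat cat fig fig'
This text has 5 words separated by spaces.
Number of spaces = number of words - 1 = 5 - 1 = 4

4


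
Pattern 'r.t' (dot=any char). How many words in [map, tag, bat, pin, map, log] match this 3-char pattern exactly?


Pattern 'r.t' means: starts with 'r', any single char, ends with 't'.
Checking each word (must be exactly 3 chars):
  'map' (len=3): no
  'tag' (len=3): no
  'bat' (len=3): no
  'pin' (len=3): no
  'map' (len=3): no
  'log' (len=3): no
Matching words: []
Total: 0

0


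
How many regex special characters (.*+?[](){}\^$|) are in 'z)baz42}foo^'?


Regex special characters are: . * + ? [ ] ( ) { } \ ^ $ |
Scanning 'z)baz42}foo^':
  pos 1: ')' -> SPECIAL
  pos 7: '}' -> SPECIAL
  pos 11: '^' -> SPECIAL
Special chars found: [')', '}', '^']
Total: 3

3


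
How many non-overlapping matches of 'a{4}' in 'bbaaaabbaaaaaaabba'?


Pattern 'a{4}' matches exactly 4 consecutive a's (greedy, non-overlapping).
String: 'bbaaaabbaaaaaaabba'
Scanning for runs of a's:
  Run at pos 2: 'aaaa' (length 4) -> 1 match(es)
  Run at pos 8: 'aaaaaaa' (length 7) -> 1 match(es)
  Run at pos 17: 'a' (length 1) -> 0 match(es)
Matches found: ['aaaa', 'aaaa']
Total: 2

2


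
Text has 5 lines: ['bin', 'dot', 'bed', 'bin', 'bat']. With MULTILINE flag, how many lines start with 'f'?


With MULTILINE flag, ^ matches the start of each line.
Lines: ['bin', 'dot', 'bed', 'bin', 'bat']
Checking which lines start with 'f':
  Line 1: 'bin' -> no
  Line 2: 'dot' -> no
  Line 3: 'bed' -> no
  Line 4: 'bin' -> no
  Line 5: 'bat' -> no
Matching lines: []
Count: 0

0


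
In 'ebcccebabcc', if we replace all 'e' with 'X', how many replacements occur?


re.sub('e', 'X', text) replaces every occurrence of 'e' with 'X'.
Text: 'ebcccebabcc'
Scanning for 'e':
  pos 0: 'e' -> replacement #1
  pos 5: 'e' -> replacement #2
Total replacements: 2

2


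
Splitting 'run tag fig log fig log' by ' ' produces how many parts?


Splitting by ' ' breaks the string at each occurrence of the separator.
Text: 'run tag fig log fig log'
Parts after split:
  Part 1: 'run'
  Part 2: 'tag'
  Part 3: 'fig'
  Part 4: 'log'
  Part 5: 'fig'
  Part 6: 'log'
Total parts: 6

6


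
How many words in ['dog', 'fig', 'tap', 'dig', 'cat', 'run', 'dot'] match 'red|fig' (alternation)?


Alternation 'red|fig' matches either 'red' or 'fig'.
Checking each word:
  'dog' -> no
  'fig' -> MATCH
  'tap' -> no
  'dig' -> no
  'cat' -> no
  'run' -> no
  'dot' -> no
Matches: ['fig']
Count: 1

1


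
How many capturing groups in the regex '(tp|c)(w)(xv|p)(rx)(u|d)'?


To count capturing groups, count each '(' that starts a group.
Pattern: '(tp|c)(w)(xv|p)(rx)(u|d)'
Walking through the pattern:
  Position 0: '(' -> group #1
  Position 6: '(' -> group #2
  Position 9: '(' -> group #3
  Position 15: '(' -> group #4
  Position 19: '(' -> group #5
Total capturing groups: 5

5


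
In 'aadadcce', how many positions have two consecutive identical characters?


Looking for consecutive identical characters in 'aadadcce':
  pos 0-1: 'a' vs 'a' -> MATCH ('aa')
  pos 1-2: 'a' vs 'd' -> different
  pos 2-3: 'd' vs 'a' -> different
  pos 3-4: 'a' vs 'd' -> different
  pos 4-5: 'd' vs 'c' -> different
  pos 5-6: 'c' vs 'c' -> MATCH ('cc')
  pos 6-7: 'c' vs 'e' -> different
Consecutive identical pairs: ['aa', 'cc']
Count: 2

2


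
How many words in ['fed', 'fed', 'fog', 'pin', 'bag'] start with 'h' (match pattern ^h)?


Pattern ^h anchors to start of word. Check which words begin with 'h':
  'fed' -> no
  'fed' -> no
  'fog' -> no
  'pin' -> no
  'bag' -> no
Matching words: []
Count: 0

0


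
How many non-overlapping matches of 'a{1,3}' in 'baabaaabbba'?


Pattern 'a{1,3}' matches between 1 and 3 consecutive a's (greedy).
String: 'baabaaabbba'
Finding runs of a's and applying greedy matching:
  Run at pos 1: 'aa' (length 2)
  Run at pos 4: 'aaa' (length 3)
  Run at pos 10: 'a' (length 1)
Matches: ['aa', 'aaa', 'a']
Count: 3

3


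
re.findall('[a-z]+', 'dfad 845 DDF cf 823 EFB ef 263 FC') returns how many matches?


Pattern '[a-z]+' finds one or more lowercase letters.
Text: 'dfad 845 DDF cf 823 EFB ef 263 FC'
Scanning for matches:
  Match 1: 'dfad'
  Match 2: 'cf'
  Match 3: 'ef'
Total matches: 3

3


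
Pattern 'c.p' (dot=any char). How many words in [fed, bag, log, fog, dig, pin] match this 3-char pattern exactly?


Pattern 'c.p' means: starts with 'c', any single char, ends with 'p'.
Checking each word (must be exactly 3 chars):
  'fed' (len=3): no
  'bag' (len=3): no
  'log' (len=3): no
  'fog' (len=3): no
  'dig' (len=3): no
  'pin' (len=3): no
Matching words: []
Total: 0

0


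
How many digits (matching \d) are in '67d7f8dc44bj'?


\d matches any digit 0-9.
Scanning '67d7f8dc44bj':
  pos 0: '6' -> DIGIT
  pos 1: '7' -> DIGIT
  pos 3: '7' -> DIGIT
  pos 5: '8' -> DIGIT
  pos 8: '4' -> DIGIT
  pos 9: '4' -> DIGIT
Digits found: ['6', '7', '7', '8', '4', '4']
Total: 6

6


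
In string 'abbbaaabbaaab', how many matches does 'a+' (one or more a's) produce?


Pattern 'a+' matches one or more consecutive a's.
String: 'abbbaaabbaaab'
Scanning for runs of a:
  Match 1: 'a' (length 1)
  Match 2: 'aaa' (length 3)
  Match 3: 'aaa' (length 3)
Total matches: 3

3


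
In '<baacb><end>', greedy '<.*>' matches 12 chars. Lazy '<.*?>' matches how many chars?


Greedy '<.*>' tries to match as MUCH as possible.
Lazy '<.*?>' tries to match as LITTLE as possible.

String: '<baacb><end>'
Greedy '<.*>' starts at first '<' and extends to the LAST '>': '<baacb><end>' (12 chars)
Lazy '<.*?>' starts at first '<' and stops at the FIRST '>': '<baacb>' (7 chars)

7


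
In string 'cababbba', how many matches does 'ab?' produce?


Pattern 'ab?' matches 'a' optionally followed by 'b'.
String: 'cababbba'
Scanning left to right for 'a' then checking next char:
  Match 1: 'ab' (a followed by b)
  Match 2: 'ab' (a followed by b)
  Match 3: 'a' (a not followed by b)
Total matches: 3

3


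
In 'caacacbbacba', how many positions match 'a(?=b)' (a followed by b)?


Lookahead 'a(?=b)' matches 'a' only when followed by 'b'.
String: 'caacacbbacba'
Checking each position where char is 'a':
  pos 1: 'a' -> no (next='a')
  pos 2: 'a' -> no (next='c')
  pos 4: 'a' -> no (next='c')
  pos 8: 'a' -> no (next='c')
Matching positions: []
Count: 0

0


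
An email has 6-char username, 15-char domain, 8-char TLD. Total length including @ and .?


An email address has format: username@domain.tld
Username length: 6
'@' character: 1
Domain length: 15
'.' character: 1
TLD length: 8
Total = 6 + 1 + 15 + 1 + 8 = 31

31


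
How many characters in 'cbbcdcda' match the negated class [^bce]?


Negated class [^bce] matches any char NOT in {b, c, e}
Scanning 'cbbcdcda':
  pos 0: 'c' -> no (excluded)
  pos 1: 'b' -> no (excluded)
  pos 2: 'b' -> no (excluded)
  pos 3: 'c' -> no (excluded)
  pos 4: 'd' -> MATCH
  pos 5: 'c' -> no (excluded)
  pos 6: 'd' -> MATCH
  pos 7: 'a' -> MATCH
Total matches: 3

3


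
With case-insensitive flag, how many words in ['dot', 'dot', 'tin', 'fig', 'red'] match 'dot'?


Case-insensitive matching: compare each word's lowercase form to 'dot'.
  'dot' -> lower='dot' -> MATCH
  'dot' -> lower='dot' -> MATCH
  'tin' -> lower='tin' -> no
  'fig' -> lower='fig' -> no
  'red' -> lower='red' -> no
Matches: ['dot', 'dot']
Count: 2

2


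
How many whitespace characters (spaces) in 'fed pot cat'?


\s matches whitespace characters (spaces, tabs, etc.).
Text: 'fed pot cat'
This text has 3 words separated by spaces.
Number of spaces = number of words - 1 = 3 - 1 = 2

2


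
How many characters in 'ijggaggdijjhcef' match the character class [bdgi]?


Character class [bdgi] matches any of: {b, d, g, i}
Scanning string 'ijggaggdijjhcef' character by character:
  pos 0: 'i' -> MATCH
  pos 1: 'j' -> no
  pos 2: 'g' -> MATCH
  pos 3: 'g' -> MATCH
  pos 4: 'a' -> no
  pos 5: 'g' -> MATCH
  pos 6: 'g' -> MATCH
  pos 7: 'd' -> MATCH
  pos 8: 'i' -> MATCH
  pos 9: 'j' -> no
  pos 10: 'j' -> no
  pos 11: 'h' -> no
  pos 12: 'c' -> no
  pos 13: 'e' -> no
  pos 14: 'f' -> no
Total matches: 7

7


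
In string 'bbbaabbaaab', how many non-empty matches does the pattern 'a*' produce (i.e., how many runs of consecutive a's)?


Pattern 'a*' matches zero or more a's. We want non-empty runs of consecutive a's.
String: 'bbbaabbaaab'
Walking through the string to find runs of a's:
  Run 1: positions 3-4 -> 'aa'
  Run 2: positions 7-9 -> 'aaa'
Non-empty runs found: ['aa', 'aaa']
Count: 2

2


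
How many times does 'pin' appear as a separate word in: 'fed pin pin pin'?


Scanning each word for exact match 'pin':
  Word 1: 'fed' -> no
  Word 2: 'pin' -> MATCH
  Word 3: 'pin' -> MATCH
  Word 4: 'pin' -> MATCH
Total matches: 3

3


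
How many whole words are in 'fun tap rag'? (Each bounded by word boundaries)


Word boundaries (\b) mark the start/end of each word.
Text: 'fun tap rag'
Splitting by whitespace:
  Word 1: 'fun'
  Word 2: 'tap'
  Word 3: 'rag'
Total whole words: 3

3


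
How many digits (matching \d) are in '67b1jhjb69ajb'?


\d matches any digit 0-9.
Scanning '67b1jhjb69ajb':
  pos 0: '6' -> DIGIT
  pos 1: '7' -> DIGIT
  pos 3: '1' -> DIGIT
  pos 8: '6' -> DIGIT
  pos 9: '9' -> DIGIT
Digits found: ['6', '7', '1', '6', '9']
Total: 5

5


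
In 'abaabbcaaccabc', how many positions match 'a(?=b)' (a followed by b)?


Lookahead 'a(?=b)' matches 'a' only when followed by 'b'.
String: 'abaabbcaaccabc'
Checking each position where char is 'a':
  pos 0: 'a' -> MATCH (next='b')
  pos 2: 'a' -> no (next='a')
  pos 3: 'a' -> MATCH (next='b')
  pos 7: 'a' -> no (next='a')
  pos 8: 'a' -> no (next='c')
  pos 11: 'a' -> MATCH (next='b')
Matching positions: [0, 3, 11]
Count: 3

3


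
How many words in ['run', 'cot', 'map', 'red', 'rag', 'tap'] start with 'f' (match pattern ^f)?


Pattern ^f anchors to start of word. Check which words begin with 'f':
  'run' -> no
  'cot' -> no
  'map' -> no
  'red' -> no
  'rag' -> no
  'tap' -> no
Matching words: []
Count: 0

0


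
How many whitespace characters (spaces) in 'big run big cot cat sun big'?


\s matches whitespace characters (spaces, tabs, etc.).
Text: 'big run big cot cat sun big'
This text has 7 words separated by spaces.
Number of spaces = number of words - 1 = 7 - 1 = 6

6


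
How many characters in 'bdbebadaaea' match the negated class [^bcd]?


Negated class [^bcd] matches any char NOT in {b, c, d}
Scanning 'bdbebadaaea':
  pos 0: 'b' -> no (excluded)
  pos 1: 'd' -> no (excluded)
  pos 2: 'b' -> no (excluded)
  pos 3: 'e' -> MATCH
  pos 4: 'b' -> no (excluded)
  pos 5: 'a' -> MATCH
  pos 6: 'd' -> no (excluded)
  pos 7: 'a' -> MATCH
  pos 8: 'a' -> MATCH
  pos 9: 'e' -> MATCH
  pos 10: 'a' -> MATCH
Total matches: 6

6
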